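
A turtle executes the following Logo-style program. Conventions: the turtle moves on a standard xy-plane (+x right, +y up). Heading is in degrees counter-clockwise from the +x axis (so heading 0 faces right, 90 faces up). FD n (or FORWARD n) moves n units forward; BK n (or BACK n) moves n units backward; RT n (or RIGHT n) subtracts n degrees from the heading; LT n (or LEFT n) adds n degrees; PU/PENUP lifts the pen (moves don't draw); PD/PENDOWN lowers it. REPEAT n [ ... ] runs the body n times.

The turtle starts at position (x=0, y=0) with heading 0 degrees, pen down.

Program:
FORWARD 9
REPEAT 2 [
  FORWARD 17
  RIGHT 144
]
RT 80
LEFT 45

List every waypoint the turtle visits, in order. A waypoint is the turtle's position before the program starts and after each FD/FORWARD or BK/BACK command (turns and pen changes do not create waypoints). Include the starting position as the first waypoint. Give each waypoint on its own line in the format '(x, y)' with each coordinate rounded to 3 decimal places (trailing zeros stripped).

Executing turtle program step by step:
Start: pos=(0,0), heading=0, pen down
FD 9: (0,0) -> (9,0) [heading=0, draw]
REPEAT 2 [
  -- iteration 1/2 --
  FD 17: (9,0) -> (26,0) [heading=0, draw]
  RT 144: heading 0 -> 216
  -- iteration 2/2 --
  FD 17: (26,0) -> (12.247,-9.992) [heading=216, draw]
  RT 144: heading 216 -> 72
]
RT 80: heading 72 -> 352
LT 45: heading 352 -> 37
Final: pos=(12.247,-9.992), heading=37, 3 segment(s) drawn
Waypoints (4 total):
(0, 0)
(9, 0)
(26, 0)
(12.247, -9.992)

Answer: (0, 0)
(9, 0)
(26, 0)
(12.247, -9.992)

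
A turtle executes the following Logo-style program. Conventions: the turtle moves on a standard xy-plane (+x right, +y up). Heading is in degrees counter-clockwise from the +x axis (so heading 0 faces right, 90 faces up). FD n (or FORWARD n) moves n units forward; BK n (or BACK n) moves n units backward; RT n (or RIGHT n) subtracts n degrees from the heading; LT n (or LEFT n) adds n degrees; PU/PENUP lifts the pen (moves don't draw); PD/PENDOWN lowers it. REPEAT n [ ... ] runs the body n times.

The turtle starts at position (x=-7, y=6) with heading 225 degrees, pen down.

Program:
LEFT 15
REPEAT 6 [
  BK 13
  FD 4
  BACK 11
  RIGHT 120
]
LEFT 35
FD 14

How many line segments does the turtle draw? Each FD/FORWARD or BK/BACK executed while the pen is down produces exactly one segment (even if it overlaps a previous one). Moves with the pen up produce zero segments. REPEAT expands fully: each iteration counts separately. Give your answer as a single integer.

Executing turtle program step by step:
Start: pos=(-7,6), heading=225, pen down
LT 15: heading 225 -> 240
REPEAT 6 [
  -- iteration 1/6 --
  BK 13: (-7,6) -> (-0.5,17.258) [heading=240, draw]
  FD 4: (-0.5,17.258) -> (-2.5,13.794) [heading=240, draw]
  BK 11: (-2.5,13.794) -> (3,23.321) [heading=240, draw]
  RT 120: heading 240 -> 120
  -- iteration 2/6 --
  BK 13: (3,23.321) -> (9.5,12.062) [heading=120, draw]
  FD 4: (9.5,12.062) -> (7.5,15.526) [heading=120, draw]
  BK 11: (7.5,15.526) -> (13,6) [heading=120, draw]
  RT 120: heading 120 -> 0
  -- iteration 3/6 --
  BK 13: (13,6) -> (0,6) [heading=0, draw]
  FD 4: (0,6) -> (4,6) [heading=0, draw]
  BK 11: (4,6) -> (-7,6) [heading=0, draw]
  RT 120: heading 0 -> 240
  -- iteration 4/6 --
  BK 13: (-7,6) -> (-0.5,17.258) [heading=240, draw]
  FD 4: (-0.5,17.258) -> (-2.5,13.794) [heading=240, draw]
  BK 11: (-2.5,13.794) -> (3,23.321) [heading=240, draw]
  RT 120: heading 240 -> 120
  -- iteration 5/6 --
  BK 13: (3,23.321) -> (9.5,12.062) [heading=120, draw]
  FD 4: (9.5,12.062) -> (7.5,15.526) [heading=120, draw]
  BK 11: (7.5,15.526) -> (13,6) [heading=120, draw]
  RT 120: heading 120 -> 0
  -- iteration 6/6 --
  BK 13: (13,6) -> (0,6) [heading=0, draw]
  FD 4: (0,6) -> (4,6) [heading=0, draw]
  BK 11: (4,6) -> (-7,6) [heading=0, draw]
  RT 120: heading 0 -> 240
]
LT 35: heading 240 -> 275
FD 14: (-7,6) -> (-5.78,-7.947) [heading=275, draw]
Final: pos=(-5.78,-7.947), heading=275, 19 segment(s) drawn
Segments drawn: 19

Answer: 19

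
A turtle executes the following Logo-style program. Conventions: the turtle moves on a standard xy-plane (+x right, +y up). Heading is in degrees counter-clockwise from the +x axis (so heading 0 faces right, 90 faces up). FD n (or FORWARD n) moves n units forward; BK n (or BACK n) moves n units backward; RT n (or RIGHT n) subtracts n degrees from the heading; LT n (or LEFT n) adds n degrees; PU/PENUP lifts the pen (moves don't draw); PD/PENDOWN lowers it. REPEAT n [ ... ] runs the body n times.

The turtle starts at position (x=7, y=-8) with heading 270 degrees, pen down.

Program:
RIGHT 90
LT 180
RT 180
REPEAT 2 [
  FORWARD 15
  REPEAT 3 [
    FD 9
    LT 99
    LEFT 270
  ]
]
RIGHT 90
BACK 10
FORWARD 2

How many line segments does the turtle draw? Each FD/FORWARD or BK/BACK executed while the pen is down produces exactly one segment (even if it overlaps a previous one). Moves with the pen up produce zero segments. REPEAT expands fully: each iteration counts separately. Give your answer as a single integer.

Executing turtle program step by step:
Start: pos=(7,-8), heading=270, pen down
RT 90: heading 270 -> 180
LT 180: heading 180 -> 0
RT 180: heading 0 -> 180
REPEAT 2 [
  -- iteration 1/2 --
  FD 15: (7,-8) -> (-8,-8) [heading=180, draw]
  REPEAT 3 [
    -- iteration 1/3 --
    FD 9: (-8,-8) -> (-17,-8) [heading=180, draw]
    LT 99: heading 180 -> 279
    LT 270: heading 279 -> 189
    -- iteration 2/3 --
    FD 9: (-17,-8) -> (-25.889,-9.408) [heading=189, draw]
    LT 99: heading 189 -> 288
    LT 270: heading 288 -> 198
    -- iteration 3/3 --
    FD 9: (-25.889,-9.408) -> (-34.449,-12.189) [heading=198, draw]
    LT 99: heading 198 -> 297
    LT 270: heading 297 -> 207
  ]
  -- iteration 2/2 --
  FD 15: (-34.449,-12.189) -> (-47.814,-18.999) [heading=207, draw]
  REPEAT 3 [
    -- iteration 1/3 --
    FD 9: (-47.814,-18.999) -> (-55.833,-23.085) [heading=207, draw]
    LT 99: heading 207 -> 306
    LT 270: heading 306 -> 216
    -- iteration 2/3 --
    FD 9: (-55.833,-23.085) -> (-63.114,-28.375) [heading=216, draw]
    LT 99: heading 216 -> 315
    LT 270: heading 315 -> 225
    -- iteration 3/3 --
    FD 9: (-63.114,-28.375) -> (-69.478,-34.739) [heading=225, draw]
    LT 99: heading 225 -> 324
    LT 270: heading 324 -> 234
  ]
]
RT 90: heading 234 -> 144
BK 10: (-69.478,-34.739) -> (-61.388,-40.617) [heading=144, draw]
FD 2: (-61.388,-40.617) -> (-63.006,-39.441) [heading=144, draw]
Final: pos=(-63.006,-39.441), heading=144, 10 segment(s) drawn
Segments drawn: 10

Answer: 10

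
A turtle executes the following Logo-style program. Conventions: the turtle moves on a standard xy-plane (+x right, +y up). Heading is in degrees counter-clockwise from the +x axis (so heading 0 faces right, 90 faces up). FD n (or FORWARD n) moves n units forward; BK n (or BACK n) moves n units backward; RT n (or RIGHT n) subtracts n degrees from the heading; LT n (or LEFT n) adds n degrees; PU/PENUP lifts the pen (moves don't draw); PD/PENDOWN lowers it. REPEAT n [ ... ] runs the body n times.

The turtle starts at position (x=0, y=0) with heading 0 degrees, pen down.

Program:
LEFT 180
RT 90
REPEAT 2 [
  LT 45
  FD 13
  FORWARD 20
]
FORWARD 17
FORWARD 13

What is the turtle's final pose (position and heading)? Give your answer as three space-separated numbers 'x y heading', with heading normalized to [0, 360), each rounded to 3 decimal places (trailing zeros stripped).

Answer: -86.335 23.335 180

Derivation:
Executing turtle program step by step:
Start: pos=(0,0), heading=0, pen down
LT 180: heading 0 -> 180
RT 90: heading 180 -> 90
REPEAT 2 [
  -- iteration 1/2 --
  LT 45: heading 90 -> 135
  FD 13: (0,0) -> (-9.192,9.192) [heading=135, draw]
  FD 20: (-9.192,9.192) -> (-23.335,23.335) [heading=135, draw]
  -- iteration 2/2 --
  LT 45: heading 135 -> 180
  FD 13: (-23.335,23.335) -> (-36.335,23.335) [heading=180, draw]
  FD 20: (-36.335,23.335) -> (-56.335,23.335) [heading=180, draw]
]
FD 17: (-56.335,23.335) -> (-73.335,23.335) [heading=180, draw]
FD 13: (-73.335,23.335) -> (-86.335,23.335) [heading=180, draw]
Final: pos=(-86.335,23.335), heading=180, 6 segment(s) drawn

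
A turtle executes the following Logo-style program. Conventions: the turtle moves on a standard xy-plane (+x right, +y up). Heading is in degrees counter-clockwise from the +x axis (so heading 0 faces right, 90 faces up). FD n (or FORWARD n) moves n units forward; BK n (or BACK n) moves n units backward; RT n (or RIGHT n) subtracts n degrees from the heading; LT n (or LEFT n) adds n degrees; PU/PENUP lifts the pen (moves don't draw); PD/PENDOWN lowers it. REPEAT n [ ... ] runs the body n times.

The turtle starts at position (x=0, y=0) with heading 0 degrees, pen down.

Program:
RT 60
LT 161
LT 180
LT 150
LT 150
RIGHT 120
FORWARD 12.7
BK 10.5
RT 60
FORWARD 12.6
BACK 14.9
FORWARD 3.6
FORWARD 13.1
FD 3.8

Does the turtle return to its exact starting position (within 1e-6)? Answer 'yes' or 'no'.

Answer: no

Derivation:
Executing turtle program step by step:
Start: pos=(0,0), heading=0, pen down
RT 60: heading 0 -> 300
LT 161: heading 300 -> 101
LT 180: heading 101 -> 281
LT 150: heading 281 -> 71
LT 150: heading 71 -> 221
RT 120: heading 221 -> 101
FD 12.7: (0,0) -> (-2.423,12.467) [heading=101, draw]
BK 10.5: (-2.423,12.467) -> (-0.42,2.16) [heading=101, draw]
RT 60: heading 101 -> 41
FD 12.6: (-0.42,2.16) -> (9.09,10.426) [heading=41, draw]
BK 14.9: (9.09,10.426) -> (-2.156,0.651) [heading=41, draw]
FD 3.6: (-2.156,0.651) -> (0.561,3.012) [heading=41, draw]
FD 13.1: (0.561,3.012) -> (10.448,11.607) [heading=41, draw]
FD 3.8: (10.448,11.607) -> (13.316,14.1) [heading=41, draw]
Final: pos=(13.316,14.1), heading=41, 7 segment(s) drawn

Start position: (0, 0)
Final position: (13.316, 14.1)
Distance = 19.394; >= 1e-6 -> NOT closed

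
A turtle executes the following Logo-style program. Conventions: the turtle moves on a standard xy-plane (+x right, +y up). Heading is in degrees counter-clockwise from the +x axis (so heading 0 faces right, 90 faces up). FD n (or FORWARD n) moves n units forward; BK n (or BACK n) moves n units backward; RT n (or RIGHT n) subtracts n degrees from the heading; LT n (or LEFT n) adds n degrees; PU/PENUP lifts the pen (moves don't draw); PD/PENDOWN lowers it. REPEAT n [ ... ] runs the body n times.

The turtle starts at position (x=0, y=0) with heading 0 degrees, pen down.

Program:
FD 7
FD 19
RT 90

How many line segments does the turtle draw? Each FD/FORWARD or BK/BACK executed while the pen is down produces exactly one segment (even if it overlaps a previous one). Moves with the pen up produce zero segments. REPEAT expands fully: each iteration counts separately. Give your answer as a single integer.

Executing turtle program step by step:
Start: pos=(0,0), heading=0, pen down
FD 7: (0,0) -> (7,0) [heading=0, draw]
FD 19: (7,0) -> (26,0) [heading=0, draw]
RT 90: heading 0 -> 270
Final: pos=(26,0), heading=270, 2 segment(s) drawn
Segments drawn: 2

Answer: 2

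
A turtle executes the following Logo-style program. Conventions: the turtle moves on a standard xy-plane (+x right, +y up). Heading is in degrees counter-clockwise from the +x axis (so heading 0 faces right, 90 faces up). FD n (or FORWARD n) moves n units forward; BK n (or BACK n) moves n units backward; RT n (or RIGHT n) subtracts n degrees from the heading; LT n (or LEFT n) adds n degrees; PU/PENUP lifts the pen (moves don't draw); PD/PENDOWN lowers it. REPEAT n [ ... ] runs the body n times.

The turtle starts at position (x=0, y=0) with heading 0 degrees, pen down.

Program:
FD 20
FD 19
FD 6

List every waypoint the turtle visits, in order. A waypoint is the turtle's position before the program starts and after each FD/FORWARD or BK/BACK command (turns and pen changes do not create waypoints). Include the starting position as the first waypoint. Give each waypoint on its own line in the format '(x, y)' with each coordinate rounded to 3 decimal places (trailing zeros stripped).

Executing turtle program step by step:
Start: pos=(0,0), heading=0, pen down
FD 20: (0,0) -> (20,0) [heading=0, draw]
FD 19: (20,0) -> (39,0) [heading=0, draw]
FD 6: (39,0) -> (45,0) [heading=0, draw]
Final: pos=(45,0), heading=0, 3 segment(s) drawn
Waypoints (4 total):
(0, 0)
(20, 0)
(39, 0)
(45, 0)

Answer: (0, 0)
(20, 0)
(39, 0)
(45, 0)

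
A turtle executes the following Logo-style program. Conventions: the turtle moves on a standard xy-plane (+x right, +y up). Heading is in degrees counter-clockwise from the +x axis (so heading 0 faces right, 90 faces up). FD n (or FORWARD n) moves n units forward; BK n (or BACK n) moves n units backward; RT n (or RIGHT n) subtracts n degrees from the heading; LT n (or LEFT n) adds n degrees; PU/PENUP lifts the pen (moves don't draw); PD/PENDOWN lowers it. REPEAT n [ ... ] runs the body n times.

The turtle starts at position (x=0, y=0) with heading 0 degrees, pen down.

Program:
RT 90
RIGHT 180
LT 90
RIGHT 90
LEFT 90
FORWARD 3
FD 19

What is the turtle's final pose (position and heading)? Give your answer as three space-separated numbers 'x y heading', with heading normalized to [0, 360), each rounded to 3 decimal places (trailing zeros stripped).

Answer: -22 0 180

Derivation:
Executing turtle program step by step:
Start: pos=(0,0), heading=0, pen down
RT 90: heading 0 -> 270
RT 180: heading 270 -> 90
LT 90: heading 90 -> 180
RT 90: heading 180 -> 90
LT 90: heading 90 -> 180
FD 3: (0,0) -> (-3,0) [heading=180, draw]
FD 19: (-3,0) -> (-22,0) [heading=180, draw]
Final: pos=(-22,0), heading=180, 2 segment(s) drawn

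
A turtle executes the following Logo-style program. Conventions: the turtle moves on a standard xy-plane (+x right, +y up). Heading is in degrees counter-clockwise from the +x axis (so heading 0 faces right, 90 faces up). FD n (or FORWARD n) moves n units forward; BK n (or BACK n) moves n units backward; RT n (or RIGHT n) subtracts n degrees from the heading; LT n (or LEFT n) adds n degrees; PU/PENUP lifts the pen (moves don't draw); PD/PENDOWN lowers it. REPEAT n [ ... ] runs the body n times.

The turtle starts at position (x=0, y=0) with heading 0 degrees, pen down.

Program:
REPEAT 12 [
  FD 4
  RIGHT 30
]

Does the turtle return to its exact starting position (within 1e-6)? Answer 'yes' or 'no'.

Answer: yes

Derivation:
Executing turtle program step by step:
Start: pos=(0,0), heading=0, pen down
REPEAT 12 [
  -- iteration 1/12 --
  FD 4: (0,0) -> (4,0) [heading=0, draw]
  RT 30: heading 0 -> 330
  -- iteration 2/12 --
  FD 4: (4,0) -> (7.464,-2) [heading=330, draw]
  RT 30: heading 330 -> 300
  -- iteration 3/12 --
  FD 4: (7.464,-2) -> (9.464,-5.464) [heading=300, draw]
  RT 30: heading 300 -> 270
  -- iteration 4/12 --
  FD 4: (9.464,-5.464) -> (9.464,-9.464) [heading=270, draw]
  RT 30: heading 270 -> 240
  -- iteration 5/12 --
  FD 4: (9.464,-9.464) -> (7.464,-12.928) [heading=240, draw]
  RT 30: heading 240 -> 210
  -- iteration 6/12 --
  FD 4: (7.464,-12.928) -> (4,-14.928) [heading=210, draw]
  RT 30: heading 210 -> 180
  -- iteration 7/12 --
  FD 4: (4,-14.928) -> (0,-14.928) [heading=180, draw]
  RT 30: heading 180 -> 150
  -- iteration 8/12 --
  FD 4: (0,-14.928) -> (-3.464,-12.928) [heading=150, draw]
  RT 30: heading 150 -> 120
  -- iteration 9/12 --
  FD 4: (-3.464,-12.928) -> (-5.464,-9.464) [heading=120, draw]
  RT 30: heading 120 -> 90
  -- iteration 10/12 --
  FD 4: (-5.464,-9.464) -> (-5.464,-5.464) [heading=90, draw]
  RT 30: heading 90 -> 60
  -- iteration 11/12 --
  FD 4: (-5.464,-5.464) -> (-3.464,-2) [heading=60, draw]
  RT 30: heading 60 -> 30
  -- iteration 12/12 --
  FD 4: (-3.464,-2) -> (0,0) [heading=30, draw]
  RT 30: heading 30 -> 0
]
Final: pos=(0,0), heading=0, 12 segment(s) drawn

Start position: (0, 0)
Final position: (0, 0)
Distance = 0; < 1e-6 -> CLOSED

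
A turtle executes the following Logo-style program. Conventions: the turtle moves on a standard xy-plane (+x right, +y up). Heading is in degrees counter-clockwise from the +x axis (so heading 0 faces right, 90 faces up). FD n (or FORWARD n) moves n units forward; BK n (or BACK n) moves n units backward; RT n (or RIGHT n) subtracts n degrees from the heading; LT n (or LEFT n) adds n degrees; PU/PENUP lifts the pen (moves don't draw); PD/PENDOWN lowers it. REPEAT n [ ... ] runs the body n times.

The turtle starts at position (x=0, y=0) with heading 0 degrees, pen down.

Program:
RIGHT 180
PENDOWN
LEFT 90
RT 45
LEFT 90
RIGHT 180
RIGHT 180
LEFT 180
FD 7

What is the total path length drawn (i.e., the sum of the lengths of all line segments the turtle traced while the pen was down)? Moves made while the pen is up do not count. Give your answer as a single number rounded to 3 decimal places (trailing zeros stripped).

Answer: 7

Derivation:
Executing turtle program step by step:
Start: pos=(0,0), heading=0, pen down
RT 180: heading 0 -> 180
PD: pen down
LT 90: heading 180 -> 270
RT 45: heading 270 -> 225
LT 90: heading 225 -> 315
RT 180: heading 315 -> 135
RT 180: heading 135 -> 315
LT 180: heading 315 -> 135
FD 7: (0,0) -> (-4.95,4.95) [heading=135, draw]
Final: pos=(-4.95,4.95), heading=135, 1 segment(s) drawn

Segment lengths:
  seg 1: (0,0) -> (-4.95,4.95), length = 7
Total = 7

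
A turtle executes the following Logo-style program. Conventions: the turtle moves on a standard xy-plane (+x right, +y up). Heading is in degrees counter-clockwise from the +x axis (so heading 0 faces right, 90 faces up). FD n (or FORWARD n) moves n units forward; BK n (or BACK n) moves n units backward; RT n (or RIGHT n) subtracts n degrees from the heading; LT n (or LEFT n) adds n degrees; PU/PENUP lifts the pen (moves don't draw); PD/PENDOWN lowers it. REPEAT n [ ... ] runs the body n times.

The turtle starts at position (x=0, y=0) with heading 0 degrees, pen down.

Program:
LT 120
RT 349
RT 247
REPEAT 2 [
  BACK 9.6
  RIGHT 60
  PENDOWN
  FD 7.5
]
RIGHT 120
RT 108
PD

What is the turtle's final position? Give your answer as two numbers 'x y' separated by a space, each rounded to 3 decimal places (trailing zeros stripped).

Answer: 2.109 14.993

Derivation:
Executing turtle program step by step:
Start: pos=(0,0), heading=0, pen down
LT 120: heading 0 -> 120
RT 349: heading 120 -> 131
RT 247: heading 131 -> 244
REPEAT 2 [
  -- iteration 1/2 --
  BK 9.6: (0,0) -> (4.208,8.628) [heading=244, draw]
  RT 60: heading 244 -> 184
  PD: pen down
  FD 7.5: (4.208,8.628) -> (-3.273,8.105) [heading=184, draw]
  -- iteration 2/2 --
  BK 9.6: (-3.273,8.105) -> (6.303,8.775) [heading=184, draw]
  RT 60: heading 184 -> 124
  PD: pen down
  FD 7.5: (6.303,8.775) -> (2.109,14.993) [heading=124, draw]
]
RT 120: heading 124 -> 4
RT 108: heading 4 -> 256
PD: pen down
Final: pos=(2.109,14.993), heading=256, 4 segment(s) drawn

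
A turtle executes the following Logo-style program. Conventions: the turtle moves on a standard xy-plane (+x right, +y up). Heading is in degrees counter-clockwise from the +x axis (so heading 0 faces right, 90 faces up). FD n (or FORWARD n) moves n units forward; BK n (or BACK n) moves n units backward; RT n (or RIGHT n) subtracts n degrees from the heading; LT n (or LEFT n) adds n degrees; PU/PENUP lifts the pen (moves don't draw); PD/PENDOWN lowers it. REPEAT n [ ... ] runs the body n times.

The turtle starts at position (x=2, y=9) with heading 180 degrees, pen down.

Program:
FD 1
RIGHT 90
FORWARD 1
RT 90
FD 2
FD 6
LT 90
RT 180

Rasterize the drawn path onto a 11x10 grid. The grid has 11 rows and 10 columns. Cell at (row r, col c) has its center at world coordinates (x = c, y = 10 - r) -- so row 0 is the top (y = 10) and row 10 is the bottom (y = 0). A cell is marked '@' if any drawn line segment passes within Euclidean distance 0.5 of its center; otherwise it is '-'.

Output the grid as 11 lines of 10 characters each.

Answer: -@@@@@@@@@
-@@-------
----------
----------
----------
----------
----------
----------
----------
----------
----------

Derivation:
Segment 0: (2,9) -> (1,9)
Segment 1: (1,9) -> (1,10)
Segment 2: (1,10) -> (3,10)
Segment 3: (3,10) -> (9,10)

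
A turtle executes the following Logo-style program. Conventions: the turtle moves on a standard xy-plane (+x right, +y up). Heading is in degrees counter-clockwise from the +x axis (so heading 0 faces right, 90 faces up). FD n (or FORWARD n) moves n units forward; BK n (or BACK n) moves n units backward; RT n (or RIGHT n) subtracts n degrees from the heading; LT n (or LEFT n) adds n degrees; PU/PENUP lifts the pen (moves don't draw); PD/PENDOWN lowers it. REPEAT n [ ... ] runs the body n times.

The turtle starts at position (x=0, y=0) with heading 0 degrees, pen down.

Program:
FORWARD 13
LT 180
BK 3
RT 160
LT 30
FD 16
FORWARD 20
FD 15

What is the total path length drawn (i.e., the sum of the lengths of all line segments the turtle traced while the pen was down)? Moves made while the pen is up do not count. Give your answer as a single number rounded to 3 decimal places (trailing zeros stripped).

Executing turtle program step by step:
Start: pos=(0,0), heading=0, pen down
FD 13: (0,0) -> (13,0) [heading=0, draw]
LT 180: heading 0 -> 180
BK 3: (13,0) -> (16,0) [heading=180, draw]
RT 160: heading 180 -> 20
LT 30: heading 20 -> 50
FD 16: (16,0) -> (26.285,12.257) [heading=50, draw]
FD 20: (26.285,12.257) -> (39.14,27.578) [heading=50, draw]
FD 15: (39.14,27.578) -> (48.782,39.068) [heading=50, draw]
Final: pos=(48.782,39.068), heading=50, 5 segment(s) drawn

Segment lengths:
  seg 1: (0,0) -> (13,0), length = 13
  seg 2: (13,0) -> (16,0), length = 3
  seg 3: (16,0) -> (26.285,12.257), length = 16
  seg 4: (26.285,12.257) -> (39.14,27.578), length = 20
  seg 5: (39.14,27.578) -> (48.782,39.068), length = 15
Total = 67

Answer: 67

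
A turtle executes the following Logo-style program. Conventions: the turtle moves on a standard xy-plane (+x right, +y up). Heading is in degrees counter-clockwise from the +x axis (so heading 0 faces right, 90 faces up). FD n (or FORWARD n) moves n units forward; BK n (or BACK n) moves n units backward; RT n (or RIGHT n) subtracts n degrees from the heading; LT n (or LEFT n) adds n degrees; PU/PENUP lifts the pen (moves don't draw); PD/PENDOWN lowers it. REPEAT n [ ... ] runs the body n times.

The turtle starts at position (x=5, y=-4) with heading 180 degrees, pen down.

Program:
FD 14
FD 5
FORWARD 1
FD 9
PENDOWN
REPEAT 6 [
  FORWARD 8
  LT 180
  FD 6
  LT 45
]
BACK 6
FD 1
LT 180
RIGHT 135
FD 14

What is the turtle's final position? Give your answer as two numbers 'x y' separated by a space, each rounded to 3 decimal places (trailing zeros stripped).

Answer: -35.314 0.314

Derivation:
Executing turtle program step by step:
Start: pos=(5,-4), heading=180, pen down
FD 14: (5,-4) -> (-9,-4) [heading=180, draw]
FD 5: (-9,-4) -> (-14,-4) [heading=180, draw]
FD 1: (-14,-4) -> (-15,-4) [heading=180, draw]
FD 9: (-15,-4) -> (-24,-4) [heading=180, draw]
PD: pen down
REPEAT 6 [
  -- iteration 1/6 --
  FD 8: (-24,-4) -> (-32,-4) [heading=180, draw]
  LT 180: heading 180 -> 0
  FD 6: (-32,-4) -> (-26,-4) [heading=0, draw]
  LT 45: heading 0 -> 45
  -- iteration 2/6 --
  FD 8: (-26,-4) -> (-20.343,1.657) [heading=45, draw]
  LT 180: heading 45 -> 225
  FD 6: (-20.343,1.657) -> (-24.586,-2.586) [heading=225, draw]
  LT 45: heading 225 -> 270
  -- iteration 3/6 --
  FD 8: (-24.586,-2.586) -> (-24.586,-10.586) [heading=270, draw]
  LT 180: heading 270 -> 90
  FD 6: (-24.586,-10.586) -> (-24.586,-4.586) [heading=90, draw]
  LT 45: heading 90 -> 135
  -- iteration 4/6 --
  FD 8: (-24.586,-4.586) -> (-30.243,1.071) [heading=135, draw]
  LT 180: heading 135 -> 315
  FD 6: (-30.243,1.071) -> (-26,-3.172) [heading=315, draw]
  LT 45: heading 315 -> 0
  -- iteration 5/6 --
  FD 8: (-26,-3.172) -> (-18,-3.172) [heading=0, draw]
  LT 180: heading 0 -> 180
  FD 6: (-18,-3.172) -> (-24,-3.172) [heading=180, draw]
  LT 45: heading 180 -> 225
  -- iteration 6/6 --
  FD 8: (-24,-3.172) -> (-29.657,-8.828) [heading=225, draw]
  LT 180: heading 225 -> 45
  FD 6: (-29.657,-8.828) -> (-25.414,-4.586) [heading=45, draw]
  LT 45: heading 45 -> 90
]
BK 6: (-25.414,-4.586) -> (-25.414,-10.586) [heading=90, draw]
FD 1: (-25.414,-10.586) -> (-25.414,-9.586) [heading=90, draw]
LT 180: heading 90 -> 270
RT 135: heading 270 -> 135
FD 14: (-25.414,-9.586) -> (-35.314,0.314) [heading=135, draw]
Final: pos=(-35.314,0.314), heading=135, 19 segment(s) drawn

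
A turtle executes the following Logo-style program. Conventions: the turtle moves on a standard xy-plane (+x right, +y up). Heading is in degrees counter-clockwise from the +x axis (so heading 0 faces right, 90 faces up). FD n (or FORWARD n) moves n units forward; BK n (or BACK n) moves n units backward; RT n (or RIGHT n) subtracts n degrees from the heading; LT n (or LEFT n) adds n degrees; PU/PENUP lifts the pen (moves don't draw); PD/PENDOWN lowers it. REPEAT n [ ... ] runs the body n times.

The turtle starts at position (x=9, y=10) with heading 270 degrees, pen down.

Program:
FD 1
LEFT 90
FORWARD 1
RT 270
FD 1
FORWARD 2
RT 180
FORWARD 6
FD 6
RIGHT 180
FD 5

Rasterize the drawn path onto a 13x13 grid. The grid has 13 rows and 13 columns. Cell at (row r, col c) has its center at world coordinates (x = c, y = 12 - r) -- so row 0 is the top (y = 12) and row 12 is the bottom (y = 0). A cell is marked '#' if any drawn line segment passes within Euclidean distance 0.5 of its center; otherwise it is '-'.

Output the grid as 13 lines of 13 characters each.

Answer: ----------#--
----------#--
---------##--
---------##--
----------#--
----------#--
----------#--
----------#--
----------#--
----------#--
----------#--
----------#--
----------#--

Derivation:
Segment 0: (9,10) -> (9,9)
Segment 1: (9,9) -> (10,9)
Segment 2: (10,9) -> (10,10)
Segment 3: (10,10) -> (10,12)
Segment 4: (10,12) -> (10,6)
Segment 5: (10,6) -> (10,0)
Segment 6: (10,0) -> (10,5)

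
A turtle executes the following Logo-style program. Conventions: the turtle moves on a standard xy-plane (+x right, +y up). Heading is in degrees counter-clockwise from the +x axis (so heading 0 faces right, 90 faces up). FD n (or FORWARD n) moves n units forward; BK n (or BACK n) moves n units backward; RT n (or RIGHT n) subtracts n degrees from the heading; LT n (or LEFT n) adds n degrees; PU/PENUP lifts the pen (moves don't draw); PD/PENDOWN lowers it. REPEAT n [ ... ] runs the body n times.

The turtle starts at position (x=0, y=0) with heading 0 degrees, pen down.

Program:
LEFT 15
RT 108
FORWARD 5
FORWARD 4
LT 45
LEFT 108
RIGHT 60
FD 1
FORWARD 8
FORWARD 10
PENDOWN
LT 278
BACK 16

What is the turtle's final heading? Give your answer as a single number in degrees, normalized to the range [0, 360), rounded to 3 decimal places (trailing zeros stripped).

Answer: 278

Derivation:
Executing turtle program step by step:
Start: pos=(0,0), heading=0, pen down
LT 15: heading 0 -> 15
RT 108: heading 15 -> 267
FD 5: (0,0) -> (-0.262,-4.993) [heading=267, draw]
FD 4: (-0.262,-4.993) -> (-0.471,-8.988) [heading=267, draw]
LT 45: heading 267 -> 312
LT 108: heading 312 -> 60
RT 60: heading 60 -> 0
FD 1: (-0.471,-8.988) -> (0.529,-8.988) [heading=0, draw]
FD 8: (0.529,-8.988) -> (8.529,-8.988) [heading=0, draw]
FD 10: (8.529,-8.988) -> (18.529,-8.988) [heading=0, draw]
PD: pen down
LT 278: heading 0 -> 278
BK 16: (18.529,-8.988) -> (16.302,6.857) [heading=278, draw]
Final: pos=(16.302,6.857), heading=278, 6 segment(s) drawn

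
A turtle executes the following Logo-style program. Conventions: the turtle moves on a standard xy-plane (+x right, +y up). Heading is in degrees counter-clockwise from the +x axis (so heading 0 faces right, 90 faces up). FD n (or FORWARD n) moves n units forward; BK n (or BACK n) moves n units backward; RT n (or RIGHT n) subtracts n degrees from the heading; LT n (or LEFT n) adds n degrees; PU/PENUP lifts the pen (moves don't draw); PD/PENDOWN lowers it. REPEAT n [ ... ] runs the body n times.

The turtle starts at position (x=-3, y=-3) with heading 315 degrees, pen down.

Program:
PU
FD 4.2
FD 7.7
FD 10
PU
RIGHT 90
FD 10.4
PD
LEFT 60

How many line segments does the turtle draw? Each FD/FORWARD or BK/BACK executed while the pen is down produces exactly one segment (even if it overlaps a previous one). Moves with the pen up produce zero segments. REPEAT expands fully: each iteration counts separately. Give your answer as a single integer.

Executing turtle program step by step:
Start: pos=(-3,-3), heading=315, pen down
PU: pen up
FD 4.2: (-3,-3) -> (-0.03,-5.97) [heading=315, move]
FD 7.7: (-0.03,-5.97) -> (5.415,-11.415) [heading=315, move]
FD 10: (5.415,-11.415) -> (12.486,-18.486) [heading=315, move]
PU: pen up
RT 90: heading 315 -> 225
FD 10.4: (12.486,-18.486) -> (5.132,-25.84) [heading=225, move]
PD: pen down
LT 60: heading 225 -> 285
Final: pos=(5.132,-25.84), heading=285, 0 segment(s) drawn
Segments drawn: 0

Answer: 0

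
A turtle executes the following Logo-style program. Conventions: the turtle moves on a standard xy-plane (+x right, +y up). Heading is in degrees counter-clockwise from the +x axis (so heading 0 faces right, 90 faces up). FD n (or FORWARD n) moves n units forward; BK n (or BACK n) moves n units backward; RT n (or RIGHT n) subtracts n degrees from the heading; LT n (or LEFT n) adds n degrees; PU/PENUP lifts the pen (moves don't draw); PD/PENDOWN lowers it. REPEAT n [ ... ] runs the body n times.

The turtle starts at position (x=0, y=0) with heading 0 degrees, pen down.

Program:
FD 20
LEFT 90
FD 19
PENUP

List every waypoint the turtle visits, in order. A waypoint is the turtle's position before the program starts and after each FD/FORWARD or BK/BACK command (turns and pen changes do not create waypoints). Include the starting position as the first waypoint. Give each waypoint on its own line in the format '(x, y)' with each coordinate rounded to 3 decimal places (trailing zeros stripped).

Answer: (0, 0)
(20, 0)
(20, 19)

Derivation:
Executing turtle program step by step:
Start: pos=(0,0), heading=0, pen down
FD 20: (0,0) -> (20,0) [heading=0, draw]
LT 90: heading 0 -> 90
FD 19: (20,0) -> (20,19) [heading=90, draw]
PU: pen up
Final: pos=(20,19), heading=90, 2 segment(s) drawn
Waypoints (3 total):
(0, 0)
(20, 0)
(20, 19)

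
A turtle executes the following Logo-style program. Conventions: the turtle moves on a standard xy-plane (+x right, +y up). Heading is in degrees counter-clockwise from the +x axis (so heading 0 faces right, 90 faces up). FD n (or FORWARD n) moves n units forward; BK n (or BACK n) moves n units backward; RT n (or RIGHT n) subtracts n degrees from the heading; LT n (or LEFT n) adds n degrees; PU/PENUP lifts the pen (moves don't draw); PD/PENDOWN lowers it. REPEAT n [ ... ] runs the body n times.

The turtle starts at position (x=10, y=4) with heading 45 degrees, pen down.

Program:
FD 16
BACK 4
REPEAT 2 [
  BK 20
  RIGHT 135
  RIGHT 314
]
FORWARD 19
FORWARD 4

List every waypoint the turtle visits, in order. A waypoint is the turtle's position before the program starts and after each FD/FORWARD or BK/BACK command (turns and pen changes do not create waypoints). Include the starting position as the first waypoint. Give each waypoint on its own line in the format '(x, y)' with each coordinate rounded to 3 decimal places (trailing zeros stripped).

Answer: (10, 4)
(21.314, 15.314)
(18.485, 12.485)
(4.343, -1.657)
(-10.044, 12.236)
(-23.002, -1.659)
(-25.73, -4.585)

Derivation:
Executing turtle program step by step:
Start: pos=(10,4), heading=45, pen down
FD 16: (10,4) -> (21.314,15.314) [heading=45, draw]
BK 4: (21.314,15.314) -> (18.485,12.485) [heading=45, draw]
REPEAT 2 [
  -- iteration 1/2 --
  BK 20: (18.485,12.485) -> (4.343,-1.657) [heading=45, draw]
  RT 135: heading 45 -> 270
  RT 314: heading 270 -> 316
  -- iteration 2/2 --
  BK 20: (4.343,-1.657) -> (-10.044,12.236) [heading=316, draw]
  RT 135: heading 316 -> 181
  RT 314: heading 181 -> 227
]
FD 19: (-10.044,12.236) -> (-23.002,-1.659) [heading=227, draw]
FD 4: (-23.002,-1.659) -> (-25.73,-4.585) [heading=227, draw]
Final: pos=(-25.73,-4.585), heading=227, 6 segment(s) drawn
Waypoints (7 total):
(10, 4)
(21.314, 15.314)
(18.485, 12.485)
(4.343, -1.657)
(-10.044, 12.236)
(-23.002, -1.659)
(-25.73, -4.585)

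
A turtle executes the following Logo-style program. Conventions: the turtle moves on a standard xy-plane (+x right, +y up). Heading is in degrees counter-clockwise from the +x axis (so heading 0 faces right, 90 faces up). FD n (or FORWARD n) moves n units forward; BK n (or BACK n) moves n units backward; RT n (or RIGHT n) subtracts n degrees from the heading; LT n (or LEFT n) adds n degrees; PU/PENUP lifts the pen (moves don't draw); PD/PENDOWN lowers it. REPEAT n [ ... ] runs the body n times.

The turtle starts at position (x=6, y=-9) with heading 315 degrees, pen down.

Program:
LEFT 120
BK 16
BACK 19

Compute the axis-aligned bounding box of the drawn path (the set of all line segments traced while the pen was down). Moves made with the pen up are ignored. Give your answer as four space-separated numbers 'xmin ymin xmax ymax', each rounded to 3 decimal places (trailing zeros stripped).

Answer: -3.059 -42.807 6 -9

Derivation:
Executing turtle program step by step:
Start: pos=(6,-9), heading=315, pen down
LT 120: heading 315 -> 75
BK 16: (6,-9) -> (1.859,-24.455) [heading=75, draw]
BK 19: (1.859,-24.455) -> (-3.059,-42.807) [heading=75, draw]
Final: pos=(-3.059,-42.807), heading=75, 2 segment(s) drawn

Segment endpoints: x in {-3.059, 1.859, 6}, y in {-42.807, -24.455, -9}
xmin=-3.059, ymin=-42.807, xmax=6, ymax=-9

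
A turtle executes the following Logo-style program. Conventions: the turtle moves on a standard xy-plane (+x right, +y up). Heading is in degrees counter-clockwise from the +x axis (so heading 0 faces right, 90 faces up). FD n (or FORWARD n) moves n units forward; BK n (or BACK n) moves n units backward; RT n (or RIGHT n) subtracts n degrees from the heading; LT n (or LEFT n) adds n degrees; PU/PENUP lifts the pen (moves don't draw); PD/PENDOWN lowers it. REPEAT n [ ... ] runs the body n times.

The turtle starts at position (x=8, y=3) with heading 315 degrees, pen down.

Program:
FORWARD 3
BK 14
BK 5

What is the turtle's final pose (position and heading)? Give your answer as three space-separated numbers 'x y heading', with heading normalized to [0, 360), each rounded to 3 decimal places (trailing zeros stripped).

Answer: -3.314 14.314 315

Derivation:
Executing turtle program step by step:
Start: pos=(8,3), heading=315, pen down
FD 3: (8,3) -> (10.121,0.879) [heading=315, draw]
BK 14: (10.121,0.879) -> (0.222,10.778) [heading=315, draw]
BK 5: (0.222,10.778) -> (-3.314,14.314) [heading=315, draw]
Final: pos=(-3.314,14.314), heading=315, 3 segment(s) drawn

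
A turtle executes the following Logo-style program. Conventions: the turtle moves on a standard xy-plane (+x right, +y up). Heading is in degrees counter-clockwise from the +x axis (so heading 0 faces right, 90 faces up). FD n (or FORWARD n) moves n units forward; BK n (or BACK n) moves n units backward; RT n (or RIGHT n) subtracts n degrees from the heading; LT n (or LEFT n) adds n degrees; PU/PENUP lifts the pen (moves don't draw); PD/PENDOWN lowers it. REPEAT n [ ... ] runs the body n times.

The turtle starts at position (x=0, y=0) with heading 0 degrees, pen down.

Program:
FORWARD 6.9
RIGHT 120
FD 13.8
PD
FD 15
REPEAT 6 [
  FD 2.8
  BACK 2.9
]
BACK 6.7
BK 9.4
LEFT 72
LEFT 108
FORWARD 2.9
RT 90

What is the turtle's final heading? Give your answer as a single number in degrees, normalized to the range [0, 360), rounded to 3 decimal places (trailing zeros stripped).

Executing turtle program step by step:
Start: pos=(0,0), heading=0, pen down
FD 6.9: (0,0) -> (6.9,0) [heading=0, draw]
RT 120: heading 0 -> 240
FD 13.8: (6.9,0) -> (0,-11.951) [heading=240, draw]
PD: pen down
FD 15: (0,-11.951) -> (-7.5,-24.942) [heading=240, draw]
REPEAT 6 [
  -- iteration 1/6 --
  FD 2.8: (-7.5,-24.942) -> (-8.9,-27.366) [heading=240, draw]
  BK 2.9: (-8.9,-27.366) -> (-7.45,-24.855) [heading=240, draw]
  -- iteration 2/6 --
  FD 2.8: (-7.45,-24.855) -> (-8.85,-27.28) [heading=240, draw]
  BK 2.9: (-8.85,-27.28) -> (-7.4,-24.768) [heading=240, draw]
  -- iteration 3/6 --
  FD 2.8: (-7.4,-24.768) -> (-8.8,-27.193) [heading=240, draw]
  BK 2.9: (-8.8,-27.193) -> (-7.35,-24.682) [heading=240, draw]
  -- iteration 4/6 --
  FD 2.8: (-7.35,-24.682) -> (-8.75,-27.107) [heading=240, draw]
  BK 2.9: (-8.75,-27.107) -> (-7.3,-24.595) [heading=240, draw]
  -- iteration 5/6 --
  FD 2.8: (-7.3,-24.595) -> (-8.7,-27.02) [heading=240, draw]
  BK 2.9: (-8.7,-27.02) -> (-7.25,-24.509) [heading=240, draw]
  -- iteration 6/6 --
  FD 2.8: (-7.25,-24.509) -> (-8.65,-26.933) [heading=240, draw]
  BK 2.9: (-8.65,-26.933) -> (-7.2,-24.422) [heading=240, draw]
]
BK 6.7: (-7.2,-24.422) -> (-3.85,-18.62) [heading=240, draw]
BK 9.4: (-3.85,-18.62) -> (0.85,-10.479) [heading=240, draw]
LT 72: heading 240 -> 312
LT 108: heading 312 -> 60
FD 2.9: (0.85,-10.479) -> (2.3,-7.967) [heading=60, draw]
RT 90: heading 60 -> 330
Final: pos=(2.3,-7.967), heading=330, 18 segment(s) drawn

Answer: 330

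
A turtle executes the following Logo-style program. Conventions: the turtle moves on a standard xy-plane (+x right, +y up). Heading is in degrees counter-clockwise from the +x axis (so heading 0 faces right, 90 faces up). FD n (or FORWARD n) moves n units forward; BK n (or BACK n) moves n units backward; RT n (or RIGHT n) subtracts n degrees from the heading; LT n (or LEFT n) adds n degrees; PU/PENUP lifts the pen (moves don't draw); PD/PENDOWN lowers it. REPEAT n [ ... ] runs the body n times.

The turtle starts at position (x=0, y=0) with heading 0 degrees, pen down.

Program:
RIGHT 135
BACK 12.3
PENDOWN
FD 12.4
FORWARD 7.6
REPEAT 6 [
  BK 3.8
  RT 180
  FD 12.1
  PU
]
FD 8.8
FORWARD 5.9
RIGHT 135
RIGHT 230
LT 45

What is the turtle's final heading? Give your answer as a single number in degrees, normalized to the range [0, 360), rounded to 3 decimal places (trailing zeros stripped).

Executing turtle program step by step:
Start: pos=(0,0), heading=0, pen down
RT 135: heading 0 -> 225
BK 12.3: (0,0) -> (8.697,8.697) [heading=225, draw]
PD: pen down
FD 12.4: (8.697,8.697) -> (-0.071,-0.071) [heading=225, draw]
FD 7.6: (-0.071,-0.071) -> (-5.445,-5.445) [heading=225, draw]
REPEAT 6 [
  -- iteration 1/6 --
  BK 3.8: (-5.445,-5.445) -> (-2.758,-2.758) [heading=225, draw]
  RT 180: heading 225 -> 45
  FD 12.1: (-2.758,-2.758) -> (5.798,5.798) [heading=45, draw]
  PU: pen up
  -- iteration 2/6 --
  BK 3.8: (5.798,5.798) -> (3.111,3.111) [heading=45, move]
  RT 180: heading 45 -> 225
  FD 12.1: (3.111,3.111) -> (-5.445,-5.445) [heading=225, move]
  PU: pen up
  -- iteration 3/6 --
  BK 3.8: (-5.445,-5.445) -> (-2.758,-2.758) [heading=225, move]
  RT 180: heading 225 -> 45
  FD 12.1: (-2.758,-2.758) -> (5.798,5.798) [heading=45, move]
  PU: pen up
  -- iteration 4/6 --
  BK 3.8: (5.798,5.798) -> (3.111,3.111) [heading=45, move]
  RT 180: heading 45 -> 225
  FD 12.1: (3.111,3.111) -> (-5.445,-5.445) [heading=225, move]
  PU: pen up
  -- iteration 5/6 --
  BK 3.8: (-5.445,-5.445) -> (-2.758,-2.758) [heading=225, move]
  RT 180: heading 225 -> 45
  FD 12.1: (-2.758,-2.758) -> (5.798,5.798) [heading=45, move]
  PU: pen up
  -- iteration 6/6 --
  BK 3.8: (5.798,5.798) -> (3.111,3.111) [heading=45, move]
  RT 180: heading 45 -> 225
  FD 12.1: (3.111,3.111) -> (-5.445,-5.445) [heading=225, move]
  PU: pen up
]
FD 8.8: (-5.445,-5.445) -> (-11.667,-11.667) [heading=225, move]
FD 5.9: (-11.667,-11.667) -> (-15.839,-15.839) [heading=225, move]
RT 135: heading 225 -> 90
RT 230: heading 90 -> 220
LT 45: heading 220 -> 265
Final: pos=(-15.839,-15.839), heading=265, 5 segment(s) drawn

Answer: 265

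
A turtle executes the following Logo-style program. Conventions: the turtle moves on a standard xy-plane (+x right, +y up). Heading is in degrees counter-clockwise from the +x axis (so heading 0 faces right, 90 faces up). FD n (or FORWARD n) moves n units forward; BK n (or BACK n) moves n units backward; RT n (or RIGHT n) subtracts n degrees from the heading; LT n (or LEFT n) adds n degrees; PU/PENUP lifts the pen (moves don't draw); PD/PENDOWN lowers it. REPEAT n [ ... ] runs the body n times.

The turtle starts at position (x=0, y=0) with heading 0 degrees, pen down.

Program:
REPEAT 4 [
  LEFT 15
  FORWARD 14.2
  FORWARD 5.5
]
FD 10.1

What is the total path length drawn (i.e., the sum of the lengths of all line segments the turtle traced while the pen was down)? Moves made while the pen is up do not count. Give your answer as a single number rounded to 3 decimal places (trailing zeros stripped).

Answer: 88.9

Derivation:
Executing turtle program step by step:
Start: pos=(0,0), heading=0, pen down
REPEAT 4 [
  -- iteration 1/4 --
  LT 15: heading 0 -> 15
  FD 14.2: (0,0) -> (13.716,3.675) [heading=15, draw]
  FD 5.5: (13.716,3.675) -> (19.029,5.099) [heading=15, draw]
  -- iteration 2/4 --
  LT 15: heading 15 -> 30
  FD 14.2: (19.029,5.099) -> (31.326,12.199) [heading=30, draw]
  FD 5.5: (31.326,12.199) -> (36.089,14.949) [heading=30, draw]
  -- iteration 3/4 --
  LT 15: heading 30 -> 45
  FD 14.2: (36.089,14.949) -> (46.13,24.99) [heading=45, draw]
  FD 5.5: (46.13,24.99) -> (50.019,28.879) [heading=45, draw]
  -- iteration 4/4 --
  LT 15: heading 45 -> 60
  FD 14.2: (50.019,28.879) -> (57.119,41.176) [heading=60, draw]
  FD 5.5: (57.119,41.176) -> (59.869,45.939) [heading=60, draw]
]
FD 10.1: (59.869,45.939) -> (64.919,54.686) [heading=60, draw]
Final: pos=(64.919,54.686), heading=60, 9 segment(s) drawn

Segment lengths:
  seg 1: (0,0) -> (13.716,3.675), length = 14.2
  seg 2: (13.716,3.675) -> (19.029,5.099), length = 5.5
  seg 3: (19.029,5.099) -> (31.326,12.199), length = 14.2
  seg 4: (31.326,12.199) -> (36.089,14.949), length = 5.5
  seg 5: (36.089,14.949) -> (46.13,24.99), length = 14.2
  seg 6: (46.13,24.99) -> (50.019,28.879), length = 5.5
  seg 7: (50.019,28.879) -> (57.119,41.176), length = 14.2
  seg 8: (57.119,41.176) -> (59.869,45.939), length = 5.5
  seg 9: (59.869,45.939) -> (64.919,54.686), length = 10.1
Total = 88.9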